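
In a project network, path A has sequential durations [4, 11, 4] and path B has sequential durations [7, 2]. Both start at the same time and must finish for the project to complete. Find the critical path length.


Path A total = 4 + 11 + 4 = 19
Path B total = 7 + 2 = 9
Critical path = longest path = max(19, 9) = 19

19


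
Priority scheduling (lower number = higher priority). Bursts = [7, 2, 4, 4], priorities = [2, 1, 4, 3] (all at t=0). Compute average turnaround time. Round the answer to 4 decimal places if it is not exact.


Sort by priority (ascending = highest first):
Order: [(1, 2), (2, 7), (3, 4), (4, 4)]
Completion times:
  Priority 1, burst=2, C=2
  Priority 2, burst=7, C=9
  Priority 3, burst=4, C=13
  Priority 4, burst=4, C=17
Average turnaround = 41/4 = 10.25

10.25


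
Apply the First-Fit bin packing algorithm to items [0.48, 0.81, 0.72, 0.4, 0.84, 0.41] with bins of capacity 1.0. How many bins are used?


Place items sequentially using First-Fit:
  Item 0.48 -> new Bin 1
  Item 0.81 -> new Bin 2
  Item 0.72 -> new Bin 3
  Item 0.4 -> Bin 1 (now 0.88)
  Item 0.84 -> new Bin 4
  Item 0.41 -> new Bin 5
Total bins used = 5

5


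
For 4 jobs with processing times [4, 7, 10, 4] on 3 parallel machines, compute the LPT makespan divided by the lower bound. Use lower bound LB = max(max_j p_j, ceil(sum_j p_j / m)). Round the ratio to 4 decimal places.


LPT order: [10, 7, 4, 4]
Machine loads after assignment: [10, 7, 8]
LPT makespan = 10
Lower bound = max(max_job, ceil(total/3)) = max(10, 9) = 10
Ratio = 10 / 10 = 1.0

1.0


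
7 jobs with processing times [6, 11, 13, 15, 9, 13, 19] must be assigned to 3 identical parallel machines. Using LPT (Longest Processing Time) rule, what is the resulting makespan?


Sort jobs in decreasing order (LPT): [19, 15, 13, 13, 11, 9, 6]
Assign each job to the least loaded machine:
  Machine 1: jobs [19, 9], load = 28
  Machine 2: jobs [15, 11, 6], load = 32
  Machine 3: jobs [13, 13], load = 26
Makespan = max load = 32

32


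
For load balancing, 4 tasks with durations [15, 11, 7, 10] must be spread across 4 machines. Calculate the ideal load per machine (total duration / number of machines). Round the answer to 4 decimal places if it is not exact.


Total processing time = 15 + 11 + 7 + 10 = 43
Number of machines = 4
Ideal balanced load = 43 / 4 = 10.75

10.75


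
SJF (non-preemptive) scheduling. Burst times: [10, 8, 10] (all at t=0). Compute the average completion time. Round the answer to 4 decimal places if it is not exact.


SJF order (ascending): [8, 10, 10]
Completion times:
  Job 1: burst=8, C=8
  Job 2: burst=10, C=18
  Job 3: burst=10, C=28
Average completion = 54/3 = 18.0

18.0


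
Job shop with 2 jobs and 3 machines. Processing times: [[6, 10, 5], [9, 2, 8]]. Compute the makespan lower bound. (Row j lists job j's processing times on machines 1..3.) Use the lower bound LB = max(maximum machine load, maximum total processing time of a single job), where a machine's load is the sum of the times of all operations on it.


Machine loads:
  Machine 1: 6 + 9 = 15
  Machine 2: 10 + 2 = 12
  Machine 3: 5 + 8 = 13
Max machine load = 15
Job totals:
  Job 1: 21
  Job 2: 19
Max job total = 21
Lower bound = max(15, 21) = 21

21


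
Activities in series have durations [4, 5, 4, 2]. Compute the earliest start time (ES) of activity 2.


Activity 2 starts after activities 1 through 1 complete.
Predecessor durations: [4]
ES = 4 = 4

4


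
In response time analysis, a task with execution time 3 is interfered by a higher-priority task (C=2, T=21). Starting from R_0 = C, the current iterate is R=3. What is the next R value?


R_next = C + ceil(R_prev / T_hp) * C_hp
ceil(3 / 21) = ceil(0.1429) = 1
Interference = 1 * 2 = 2
R_next = 3 + 2 = 5

5


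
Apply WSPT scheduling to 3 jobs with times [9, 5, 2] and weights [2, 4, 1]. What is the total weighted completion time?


Compute p/w ratios and sort ascending (WSPT): [(5, 4), (2, 1), (9, 2)]
Compute weighted completion times:
  Job (p=5,w=4): C=5, w*C=4*5=20
  Job (p=2,w=1): C=7, w*C=1*7=7
  Job (p=9,w=2): C=16, w*C=2*16=32
Total weighted completion time = 59

59


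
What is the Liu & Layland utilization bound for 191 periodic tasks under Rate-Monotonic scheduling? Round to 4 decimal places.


Compute 2^(1/191) = 1.0036356358
Subtract 1: 1.0036356358 - 1 = 0.0036356358
Multiply by n: 191 * 0.0036356358 = 0.6944064378
Round to 4 dp: 0.6944

0.6944


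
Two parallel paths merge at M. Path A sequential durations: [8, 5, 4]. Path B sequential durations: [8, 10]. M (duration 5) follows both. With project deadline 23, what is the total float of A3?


Forward pass: ES(A3) = sum of predecessors on chain A = 13
EF = ES + duration = 13 + 4 = 17
Backward pass: LF(M) = deadline = 23; LS(M) = 23 - 5 = 18
LF(A3) = LS(M) - sum(successors on chain A) = 18 - 0 = 18
LS = LF - duration = 18 - 4 = 14
Total float = LS - ES = 14 - 13 = 1

1


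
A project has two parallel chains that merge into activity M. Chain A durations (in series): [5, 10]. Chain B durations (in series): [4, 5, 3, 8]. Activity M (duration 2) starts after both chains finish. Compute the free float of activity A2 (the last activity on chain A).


ES(A2) = sum of predecessors on chain A = 5
EF(A2) = ES + duration = 5 + 10 = 15
Successor of A2 is M. ES(M) = max(sum(A), sum(B)) = max(15, 20) = 20
Free float = ES(successor) - EF(current) = 20 - 15 = 5

5


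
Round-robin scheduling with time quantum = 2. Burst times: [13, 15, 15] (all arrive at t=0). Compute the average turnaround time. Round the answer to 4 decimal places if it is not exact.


Time quantum = 2
Execution trace:
  J1 runs 2 units, time = 2
  J2 runs 2 units, time = 4
  J3 runs 2 units, time = 6
  J1 runs 2 units, time = 8
  J2 runs 2 units, time = 10
  J3 runs 2 units, time = 12
  J1 runs 2 units, time = 14
  J2 runs 2 units, time = 16
  J3 runs 2 units, time = 18
  J1 runs 2 units, time = 20
  J2 runs 2 units, time = 22
  J3 runs 2 units, time = 24
  J1 runs 2 units, time = 26
  J2 runs 2 units, time = 28
  J3 runs 2 units, time = 30
  J1 runs 2 units, time = 32
  J2 runs 2 units, time = 34
  J3 runs 2 units, time = 36
  J1 runs 1 units, time = 37
  J2 runs 2 units, time = 39
  J3 runs 2 units, time = 41
  J2 runs 1 units, time = 42
  J3 runs 1 units, time = 43
Finish times: [37, 42, 43]
Average turnaround = 122/3 = 40.6667

40.6667


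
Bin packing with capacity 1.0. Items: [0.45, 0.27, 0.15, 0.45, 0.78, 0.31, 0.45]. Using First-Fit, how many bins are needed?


Place items sequentially using First-Fit:
  Item 0.45 -> new Bin 1
  Item 0.27 -> Bin 1 (now 0.72)
  Item 0.15 -> Bin 1 (now 0.87)
  Item 0.45 -> new Bin 2
  Item 0.78 -> new Bin 3
  Item 0.31 -> Bin 2 (now 0.76)
  Item 0.45 -> new Bin 4
Total bins used = 4

4


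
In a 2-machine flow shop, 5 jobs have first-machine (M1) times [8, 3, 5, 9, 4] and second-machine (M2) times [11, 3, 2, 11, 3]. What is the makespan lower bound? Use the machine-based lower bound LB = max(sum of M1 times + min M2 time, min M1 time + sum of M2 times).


LB1 = sum(M1 times) + min(M2 times) = 29 + 2 = 31
LB2 = min(M1 times) + sum(M2 times) = 3 + 30 = 33
Lower bound = max(LB1, LB2) = max(31, 33) = 33

33


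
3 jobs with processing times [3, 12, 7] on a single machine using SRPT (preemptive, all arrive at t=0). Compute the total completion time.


Since all jobs arrive at t=0, SRPT equals SPT ordering.
SPT order: [3, 7, 12]
Completion times:
  Job 1: p=3, C=3
  Job 2: p=7, C=10
  Job 3: p=12, C=22
Total completion time = 3 + 10 + 22 = 35

35


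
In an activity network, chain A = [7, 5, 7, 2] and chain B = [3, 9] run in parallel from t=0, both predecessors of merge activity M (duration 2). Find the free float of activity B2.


ES(B2) = sum of predecessors on chain B = 3
EF(B2) = ES + duration = 3 + 9 = 12
Successor of B2 is M. ES(M) = max(sum(A), sum(B)) = max(21, 12) = 21
Free float = ES(successor) - EF(current) = 21 - 12 = 9

9


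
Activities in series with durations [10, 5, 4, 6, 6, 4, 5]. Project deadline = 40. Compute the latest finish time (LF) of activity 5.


LF(activity 5) = deadline - sum of successor durations
Successors: activities 6 through 7 with durations [4, 5]
Sum of successor durations = 9
LF = 40 - 9 = 31

31


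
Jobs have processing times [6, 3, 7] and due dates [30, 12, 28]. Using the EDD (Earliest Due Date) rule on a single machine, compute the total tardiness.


Sort by due date (EDD order): [(3, 12), (7, 28), (6, 30)]
Compute completion times and tardiness:
  Job 1: p=3, d=12, C=3, tardiness=max(0,3-12)=0
  Job 2: p=7, d=28, C=10, tardiness=max(0,10-28)=0
  Job 3: p=6, d=30, C=16, tardiness=max(0,16-30)=0
Total tardiness = 0

0


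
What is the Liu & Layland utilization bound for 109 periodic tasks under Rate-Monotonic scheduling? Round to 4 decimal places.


Compute 2^(1/109) = 1.0063794108
Subtract 1: 1.0063794108 - 1 = 0.0063794108
Multiply by n: 109 * 0.0063794108 = 0.6953557772
Round to 4 dp: 0.6954

0.6954


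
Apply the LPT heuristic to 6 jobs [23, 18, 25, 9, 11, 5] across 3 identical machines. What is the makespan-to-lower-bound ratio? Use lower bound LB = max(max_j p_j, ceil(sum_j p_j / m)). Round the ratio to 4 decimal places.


LPT order: [25, 23, 18, 11, 9, 5]
Machine loads after assignment: [30, 32, 29]
LPT makespan = 32
Lower bound = max(max_job, ceil(total/3)) = max(25, 31) = 31
Ratio = 32 / 31 = 1.0323

1.0323


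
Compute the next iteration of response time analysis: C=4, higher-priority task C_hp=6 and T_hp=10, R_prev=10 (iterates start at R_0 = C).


R_next = C + ceil(R_prev / T_hp) * C_hp
ceil(10 / 10) = ceil(1.0) = 1
Interference = 1 * 6 = 6
R_next = 4 + 6 = 10
R_next = R_prev, so the iteration has converged (response time = 10).

10


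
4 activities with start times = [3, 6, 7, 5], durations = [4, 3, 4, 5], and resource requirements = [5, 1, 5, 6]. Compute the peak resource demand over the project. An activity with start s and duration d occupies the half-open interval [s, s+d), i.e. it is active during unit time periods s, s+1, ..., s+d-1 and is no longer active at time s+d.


Each activity i is active on [start_i, start_i + duration_i).
Compute total resource usage per time slot:
  t=0: active resources = [], total = 0
  t=1: active resources = [], total = 0
  t=2: active resources = [], total = 0
  t=3: active resources = [5], total = 5
  t=4: active resources = [5], total = 5
  t=5: active resources = [5, 6], total = 11
  t=6: active resources = [5, 1, 6], total = 12
  t=7: active resources = [1, 5, 6], total = 12
  t=8: active resources = [1, 5, 6], total = 12
  t=9: active resources = [5, 6], total = 11
  t=10: active resources = [5], total = 5
Peak resource demand = 12

12


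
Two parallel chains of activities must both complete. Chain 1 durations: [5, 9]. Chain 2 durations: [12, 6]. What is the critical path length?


Path A total = 5 + 9 = 14
Path B total = 12 + 6 = 18
Critical path = longest path = max(14, 18) = 18

18


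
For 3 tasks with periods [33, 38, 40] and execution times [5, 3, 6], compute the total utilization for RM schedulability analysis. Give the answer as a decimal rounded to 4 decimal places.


Compute individual utilizations (exact fractions):
  Task 1: C/T = 5/33 (approx. 0.1515)
  Task 2: C/T = 3/38 (approx. 0.0789)
  Task 3: C/T = 6/40 = 3/20 (approx. 0.15)
Total utilization U = 5/33 + 3/38 + 3/20 = 4771/12540
Rounded to 4 decimal places: U = 0.3805
RM (Liu & Layland) bound for 3 tasks = 0.779763; compare with U = 4771/12540 (approx. 0.380463)
U <= bound, so schedulable by RM sufficient condition.

0.3805


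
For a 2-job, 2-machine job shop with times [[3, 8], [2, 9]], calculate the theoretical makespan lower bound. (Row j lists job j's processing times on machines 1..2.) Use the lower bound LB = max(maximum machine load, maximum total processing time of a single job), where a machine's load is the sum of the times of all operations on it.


Machine loads:
  Machine 1: 3 + 2 = 5
  Machine 2: 8 + 9 = 17
Max machine load = 17
Job totals:
  Job 1: 11
  Job 2: 11
Max job total = 11
Lower bound = max(17, 11) = 17

17


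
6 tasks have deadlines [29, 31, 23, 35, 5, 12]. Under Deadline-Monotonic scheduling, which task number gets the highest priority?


Sort tasks by relative deadline (ascending):
  Task 5: deadline = 5
  Task 6: deadline = 12
  Task 3: deadline = 23
  Task 1: deadline = 29
  Task 2: deadline = 31
  Task 4: deadline = 35
Priority order (highest first): [5, 6, 3, 1, 2, 4]
Highest priority task = 5

5


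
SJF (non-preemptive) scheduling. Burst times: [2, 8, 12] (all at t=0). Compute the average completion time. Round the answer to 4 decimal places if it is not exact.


SJF order (ascending): [2, 8, 12]
Completion times:
  Job 1: burst=2, C=2
  Job 2: burst=8, C=10
  Job 3: burst=12, C=22
Average completion = 34/3 = 11.3333

11.3333


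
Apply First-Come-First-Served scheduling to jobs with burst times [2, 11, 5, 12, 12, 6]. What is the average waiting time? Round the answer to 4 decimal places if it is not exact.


FCFS order (as given): [2, 11, 5, 12, 12, 6]
Waiting times:
  Job 1: wait = 0
  Job 2: wait = 2
  Job 3: wait = 13
  Job 4: wait = 18
  Job 5: wait = 30
  Job 6: wait = 42
Sum of waiting times = 105
Average waiting time = 105/6 = 17.5

17.5


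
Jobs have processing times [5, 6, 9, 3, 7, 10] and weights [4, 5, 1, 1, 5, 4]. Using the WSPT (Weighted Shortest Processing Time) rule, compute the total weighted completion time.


Compute p/w ratios and sort ascending (WSPT): [(6, 5), (5, 4), (7, 5), (10, 4), (3, 1), (9, 1)]
Compute weighted completion times:
  Job (p=6,w=5): C=6, w*C=5*6=30
  Job (p=5,w=4): C=11, w*C=4*11=44
  Job (p=7,w=5): C=18, w*C=5*18=90
  Job (p=10,w=4): C=28, w*C=4*28=112
  Job (p=3,w=1): C=31, w*C=1*31=31
  Job (p=9,w=1): C=40, w*C=1*40=40
Total weighted completion time = 347

347


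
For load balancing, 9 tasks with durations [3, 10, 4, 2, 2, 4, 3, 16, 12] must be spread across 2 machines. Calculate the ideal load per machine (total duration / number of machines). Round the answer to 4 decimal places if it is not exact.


Total processing time = 3 + 10 + 4 + 2 + 2 + 4 + 3 + 16 + 12 = 56
Number of machines = 2
Ideal balanced load = 56 / 2 = 28.0

28.0


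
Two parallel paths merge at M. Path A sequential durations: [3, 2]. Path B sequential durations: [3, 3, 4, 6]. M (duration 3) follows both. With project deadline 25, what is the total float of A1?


Forward pass: ES(A1) = sum of predecessors on chain A = 0
EF = ES + duration = 0 + 3 = 3
Backward pass: LF(M) = deadline = 25; LS(M) = 25 - 3 = 22
LF(A1) = LS(M) - sum(successors on chain A) = 22 - 2 = 20
LS = LF - duration = 20 - 3 = 17
Total float = LS - ES = 17 - 0 = 17

17


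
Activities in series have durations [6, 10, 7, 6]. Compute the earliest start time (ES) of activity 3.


Activity 3 starts after activities 1 through 2 complete.
Predecessor durations: [6, 10]
ES = 6 + 10 = 16

16


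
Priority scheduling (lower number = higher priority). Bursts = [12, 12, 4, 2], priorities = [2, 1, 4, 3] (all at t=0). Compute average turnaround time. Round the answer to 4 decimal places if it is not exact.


Sort by priority (ascending = highest first):
Order: [(1, 12), (2, 12), (3, 2), (4, 4)]
Completion times:
  Priority 1, burst=12, C=12
  Priority 2, burst=12, C=24
  Priority 3, burst=2, C=26
  Priority 4, burst=4, C=30
Average turnaround = 92/4 = 23.0

23.0


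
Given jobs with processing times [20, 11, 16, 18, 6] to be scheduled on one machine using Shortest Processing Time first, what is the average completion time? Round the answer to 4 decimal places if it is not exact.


Sort jobs by processing time (SPT order): [6, 11, 16, 18, 20]
Compute completion times sequentially:
  Job 1: processing = 6, completes at 6
  Job 2: processing = 11, completes at 17
  Job 3: processing = 16, completes at 33
  Job 4: processing = 18, completes at 51
  Job 5: processing = 20, completes at 71
Sum of completion times = 178
Average completion time = 178/5 = 35.6

35.6


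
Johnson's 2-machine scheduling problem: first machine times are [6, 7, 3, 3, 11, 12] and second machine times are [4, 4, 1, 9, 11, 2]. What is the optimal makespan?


Apply Johnson's rule:
  Group 1 (a <= b): [(4, 3, 9), (5, 11, 11)]
  Group 2 (a > b): [(1, 6, 4), (2, 7, 4), (6, 12, 2), (3, 3, 1)]
Optimal job order: [4, 5, 1, 2, 6, 3]
Schedule:
  Job 4: M1 done at 3, M2 done at 12
  Job 5: M1 done at 14, M2 done at 25
  Job 1: M1 done at 20, M2 done at 29
  Job 2: M1 done at 27, M2 done at 33
  Job 6: M1 done at 39, M2 done at 41
  Job 3: M1 done at 42, M2 done at 43
Makespan = 43

43


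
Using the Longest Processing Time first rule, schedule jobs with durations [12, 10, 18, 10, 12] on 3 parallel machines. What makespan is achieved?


Sort jobs in decreasing order (LPT): [18, 12, 12, 10, 10]
Assign each job to the least loaded machine:
  Machine 1: jobs [18], load = 18
  Machine 2: jobs [12, 10], load = 22
  Machine 3: jobs [12, 10], load = 22
Makespan = max load = 22

22


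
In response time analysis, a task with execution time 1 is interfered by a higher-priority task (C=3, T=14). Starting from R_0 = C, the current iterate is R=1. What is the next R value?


R_next = C + ceil(R_prev / T_hp) * C_hp
ceil(1 / 14) = ceil(0.0714) = 1
Interference = 1 * 3 = 3
R_next = 1 + 3 = 4

4


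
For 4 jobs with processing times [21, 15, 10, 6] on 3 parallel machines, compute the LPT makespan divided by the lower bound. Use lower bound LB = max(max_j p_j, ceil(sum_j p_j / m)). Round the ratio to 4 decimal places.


LPT order: [21, 15, 10, 6]
Machine loads after assignment: [21, 15, 16]
LPT makespan = 21
Lower bound = max(max_job, ceil(total/3)) = max(21, 18) = 21
Ratio = 21 / 21 = 1.0

1.0


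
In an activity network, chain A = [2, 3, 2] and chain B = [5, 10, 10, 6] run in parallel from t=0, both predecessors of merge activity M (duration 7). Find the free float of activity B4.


ES(B4) = sum of predecessors on chain B = 25
EF(B4) = ES + duration = 25 + 6 = 31
Successor of B4 is M. ES(M) = max(sum(A), sum(B)) = max(7, 31) = 31
Free float = ES(successor) - EF(current) = 31 - 31 = 0

0


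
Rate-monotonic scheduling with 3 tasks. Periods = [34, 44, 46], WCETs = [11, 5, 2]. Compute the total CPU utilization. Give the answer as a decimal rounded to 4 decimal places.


Compute individual utilizations (exact fractions):
  Task 1: C/T = 11/34 (approx. 0.3235)
  Task 2: C/T = 5/44 (approx. 0.1136)
  Task 3: C/T = 2/46 = 1/23 (approx. 0.0435)
Total utilization U = 11/34 + 5/44 + 1/23 = 8269/17204
Rounded to 4 decimal places: U = 0.4806
RM (Liu & Layland) bound for 3 tasks = 0.779763; compare with U = 8269/17204 (approx. 0.480644)
U <= bound, so schedulable by RM sufficient condition.

0.4806


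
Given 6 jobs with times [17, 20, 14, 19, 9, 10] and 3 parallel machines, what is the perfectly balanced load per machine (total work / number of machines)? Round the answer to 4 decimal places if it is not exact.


Total processing time = 17 + 20 + 14 + 19 + 9 + 10 = 89
Number of machines = 3
Ideal balanced load = 89 / 3 = 29.6667

29.6667


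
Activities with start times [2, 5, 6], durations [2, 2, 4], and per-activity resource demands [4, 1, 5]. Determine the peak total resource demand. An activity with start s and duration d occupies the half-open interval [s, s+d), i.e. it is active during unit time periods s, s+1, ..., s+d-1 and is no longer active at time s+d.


Each activity i is active on [start_i, start_i + duration_i).
Compute total resource usage per time slot:
  t=0: active resources = [], total = 0
  t=1: active resources = [], total = 0
  t=2: active resources = [4], total = 4
  t=3: active resources = [4], total = 4
  t=4: active resources = [], total = 0
  t=5: active resources = [1], total = 1
  t=6: active resources = [1, 5], total = 6
  t=7: active resources = [5], total = 5
  t=8: active resources = [5], total = 5
  t=9: active resources = [5], total = 5
Peak resource demand = 6

6


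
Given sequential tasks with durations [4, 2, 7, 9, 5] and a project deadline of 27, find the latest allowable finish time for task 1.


LF(activity 1) = deadline - sum of successor durations
Successors: activities 2 through 5 with durations [2, 7, 9, 5]
Sum of successor durations = 23
LF = 27 - 23 = 4

4


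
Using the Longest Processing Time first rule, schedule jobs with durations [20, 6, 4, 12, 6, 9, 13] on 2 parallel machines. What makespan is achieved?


Sort jobs in decreasing order (LPT): [20, 13, 12, 9, 6, 6, 4]
Assign each job to the least loaded machine:
  Machine 1: jobs [20, 9, 6], load = 35
  Machine 2: jobs [13, 12, 6, 4], load = 35
Makespan = max load = 35

35


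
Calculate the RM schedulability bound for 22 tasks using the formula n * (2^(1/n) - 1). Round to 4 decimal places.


Compute 2^(1/22) = 1.0320082797
Subtract 1: 1.0320082797 - 1 = 0.0320082797
Multiply by n: 22 * 0.0320082797 = 0.7041821534
Round to 4 dp: 0.7042

0.7042


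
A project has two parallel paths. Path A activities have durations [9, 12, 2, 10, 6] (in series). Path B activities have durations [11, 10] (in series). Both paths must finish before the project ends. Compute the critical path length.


Path A total = 9 + 12 + 2 + 10 + 6 = 39
Path B total = 11 + 10 = 21
Critical path = longest path = max(39, 21) = 39

39


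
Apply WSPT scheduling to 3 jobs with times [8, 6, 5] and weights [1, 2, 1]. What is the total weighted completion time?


Compute p/w ratios and sort ascending (WSPT): [(6, 2), (5, 1), (8, 1)]
Compute weighted completion times:
  Job (p=6,w=2): C=6, w*C=2*6=12
  Job (p=5,w=1): C=11, w*C=1*11=11
  Job (p=8,w=1): C=19, w*C=1*19=19
Total weighted completion time = 42

42


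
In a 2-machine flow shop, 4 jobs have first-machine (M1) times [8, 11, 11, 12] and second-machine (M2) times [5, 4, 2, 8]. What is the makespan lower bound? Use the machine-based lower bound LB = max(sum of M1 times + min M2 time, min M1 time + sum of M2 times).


LB1 = sum(M1 times) + min(M2 times) = 42 + 2 = 44
LB2 = min(M1 times) + sum(M2 times) = 8 + 19 = 27
Lower bound = max(LB1, LB2) = max(44, 27) = 44

44


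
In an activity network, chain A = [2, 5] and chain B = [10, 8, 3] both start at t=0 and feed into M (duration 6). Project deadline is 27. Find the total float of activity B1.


Forward pass: ES(B1) = sum of predecessors on chain B = 0
EF = ES + duration = 0 + 10 = 10
Backward pass: LF(M) = deadline = 27; LS(M) = 27 - 6 = 21
LF(B1) = LS(M) - sum(successors on chain B) = 21 - 11 = 10
LS = LF - duration = 10 - 10 = 0
Total float = LS - ES = 0 - 0 = 0

0


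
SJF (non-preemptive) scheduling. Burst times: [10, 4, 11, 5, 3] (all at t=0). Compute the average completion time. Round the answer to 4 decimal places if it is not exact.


SJF order (ascending): [3, 4, 5, 10, 11]
Completion times:
  Job 1: burst=3, C=3
  Job 2: burst=4, C=7
  Job 3: burst=5, C=12
  Job 4: burst=10, C=22
  Job 5: burst=11, C=33
Average completion = 77/5 = 15.4

15.4


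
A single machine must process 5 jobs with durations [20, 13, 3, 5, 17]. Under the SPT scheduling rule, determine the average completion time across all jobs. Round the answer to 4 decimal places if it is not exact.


Sort jobs by processing time (SPT order): [3, 5, 13, 17, 20]
Compute completion times sequentially:
  Job 1: processing = 3, completes at 3
  Job 2: processing = 5, completes at 8
  Job 3: processing = 13, completes at 21
  Job 4: processing = 17, completes at 38
  Job 5: processing = 20, completes at 58
Sum of completion times = 128
Average completion time = 128/5 = 25.6

25.6


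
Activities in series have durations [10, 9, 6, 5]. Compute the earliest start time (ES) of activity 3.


Activity 3 starts after activities 1 through 2 complete.
Predecessor durations: [10, 9]
ES = 10 + 9 = 19

19


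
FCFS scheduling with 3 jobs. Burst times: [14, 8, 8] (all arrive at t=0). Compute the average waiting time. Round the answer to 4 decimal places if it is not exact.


FCFS order (as given): [14, 8, 8]
Waiting times:
  Job 1: wait = 0
  Job 2: wait = 14
  Job 3: wait = 22
Sum of waiting times = 36
Average waiting time = 36/3 = 12.0

12.0


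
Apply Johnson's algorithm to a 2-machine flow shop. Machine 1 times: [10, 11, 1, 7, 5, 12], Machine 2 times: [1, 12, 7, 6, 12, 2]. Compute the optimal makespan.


Apply Johnson's rule:
  Group 1 (a <= b): [(3, 1, 7), (5, 5, 12), (2, 11, 12)]
  Group 2 (a > b): [(4, 7, 6), (6, 12, 2), (1, 10, 1)]
Optimal job order: [3, 5, 2, 4, 6, 1]
Schedule:
  Job 3: M1 done at 1, M2 done at 8
  Job 5: M1 done at 6, M2 done at 20
  Job 2: M1 done at 17, M2 done at 32
  Job 4: M1 done at 24, M2 done at 38
  Job 6: M1 done at 36, M2 done at 40
  Job 1: M1 done at 46, M2 done at 47
Makespan = 47

47


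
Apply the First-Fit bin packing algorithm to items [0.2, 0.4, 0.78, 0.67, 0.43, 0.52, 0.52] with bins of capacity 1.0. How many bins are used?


Place items sequentially using First-Fit:
  Item 0.2 -> new Bin 1
  Item 0.4 -> Bin 1 (now 0.6)
  Item 0.78 -> new Bin 2
  Item 0.67 -> new Bin 3
  Item 0.43 -> new Bin 4
  Item 0.52 -> Bin 4 (now 0.95)
  Item 0.52 -> new Bin 5
Total bins used = 5

5


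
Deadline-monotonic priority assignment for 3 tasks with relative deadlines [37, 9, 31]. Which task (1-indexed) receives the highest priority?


Sort tasks by relative deadline (ascending):
  Task 2: deadline = 9
  Task 3: deadline = 31
  Task 1: deadline = 37
Priority order (highest first): [2, 3, 1]
Highest priority task = 2

2


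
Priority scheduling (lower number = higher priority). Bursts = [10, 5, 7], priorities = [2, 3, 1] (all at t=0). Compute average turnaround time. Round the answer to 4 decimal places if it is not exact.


Sort by priority (ascending = highest first):
Order: [(1, 7), (2, 10), (3, 5)]
Completion times:
  Priority 1, burst=7, C=7
  Priority 2, burst=10, C=17
  Priority 3, burst=5, C=22
Average turnaround = 46/3 = 15.3333

15.3333


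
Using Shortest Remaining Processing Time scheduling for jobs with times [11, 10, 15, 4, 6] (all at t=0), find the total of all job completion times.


Since all jobs arrive at t=0, SRPT equals SPT ordering.
SPT order: [4, 6, 10, 11, 15]
Completion times:
  Job 1: p=4, C=4
  Job 2: p=6, C=10
  Job 3: p=10, C=20
  Job 4: p=11, C=31
  Job 5: p=15, C=46
Total completion time = 4 + 10 + 20 + 31 + 46 = 111

111


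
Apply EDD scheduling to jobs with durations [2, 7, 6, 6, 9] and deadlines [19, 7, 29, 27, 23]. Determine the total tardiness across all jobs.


Sort by due date (EDD order): [(7, 7), (2, 19), (9, 23), (6, 27), (6, 29)]
Compute completion times and tardiness:
  Job 1: p=7, d=7, C=7, tardiness=max(0,7-7)=0
  Job 2: p=2, d=19, C=9, tardiness=max(0,9-19)=0
  Job 3: p=9, d=23, C=18, tardiness=max(0,18-23)=0
  Job 4: p=6, d=27, C=24, tardiness=max(0,24-27)=0
  Job 5: p=6, d=29, C=30, tardiness=max(0,30-29)=1
Total tardiness = 1

1


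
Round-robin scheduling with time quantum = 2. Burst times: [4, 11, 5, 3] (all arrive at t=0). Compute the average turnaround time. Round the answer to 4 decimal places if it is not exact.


Time quantum = 2
Execution trace:
  J1 runs 2 units, time = 2
  J2 runs 2 units, time = 4
  J3 runs 2 units, time = 6
  J4 runs 2 units, time = 8
  J1 runs 2 units, time = 10
  J2 runs 2 units, time = 12
  J3 runs 2 units, time = 14
  J4 runs 1 units, time = 15
  J2 runs 2 units, time = 17
  J3 runs 1 units, time = 18
  J2 runs 2 units, time = 20
  J2 runs 2 units, time = 22
  J2 runs 1 units, time = 23
Finish times: [10, 23, 18, 15]
Average turnaround = 66/4 = 16.5

16.5


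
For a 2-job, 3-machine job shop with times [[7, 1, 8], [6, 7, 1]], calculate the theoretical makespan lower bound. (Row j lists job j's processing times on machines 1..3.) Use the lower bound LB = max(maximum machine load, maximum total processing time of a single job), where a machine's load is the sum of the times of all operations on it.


Machine loads:
  Machine 1: 7 + 6 = 13
  Machine 2: 1 + 7 = 8
  Machine 3: 8 + 1 = 9
Max machine load = 13
Job totals:
  Job 1: 16
  Job 2: 14
Max job total = 16
Lower bound = max(13, 16) = 16

16


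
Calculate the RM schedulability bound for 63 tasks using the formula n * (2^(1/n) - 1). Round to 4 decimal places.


Compute 2^(1/63) = 1.0110630845
Subtract 1: 1.0110630845 - 1 = 0.0110630845
Multiply by n: 63 * 0.0110630845 = 0.6969743235
Round to 4 dp: 0.6970

0.6970


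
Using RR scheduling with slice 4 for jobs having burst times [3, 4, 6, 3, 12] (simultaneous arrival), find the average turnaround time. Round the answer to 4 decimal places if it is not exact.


Time quantum = 4
Execution trace:
  J1 runs 3 units, time = 3
  J2 runs 4 units, time = 7
  J3 runs 4 units, time = 11
  J4 runs 3 units, time = 14
  J5 runs 4 units, time = 18
  J3 runs 2 units, time = 20
  J5 runs 4 units, time = 24
  J5 runs 4 units, time = 28
Finish times: [3, 7, 20, 14, 28]
Average turnaround = 72/5 = 14.4

14.4


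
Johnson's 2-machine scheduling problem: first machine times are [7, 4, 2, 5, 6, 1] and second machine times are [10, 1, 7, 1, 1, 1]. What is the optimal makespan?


Apply Johnson's rule:
  Group 1 (a <= b): [(6, 1, 1), (3, 2, 7), (1, 7, 10)]
  Group 2 (a > b): [(2, 4, 1), (4, 5, 1), (5, 6, 1)]
Optimal job order: [6, 3, 1, 2, 4, 5]
Schedule:
  Job 6: M1 done at 1, M2 done at 2
  Job 3: M1 done at 3, M2 done at 10
  Job 1: M1 done at 10, M2 done at 20
  Job 2: M1 done at 14, M2 done at 21
  Job 4: M1 done at 19, M2 done at 22
  Job 5: M1 done at 25, M2 done at 26
Makespan = 26

26


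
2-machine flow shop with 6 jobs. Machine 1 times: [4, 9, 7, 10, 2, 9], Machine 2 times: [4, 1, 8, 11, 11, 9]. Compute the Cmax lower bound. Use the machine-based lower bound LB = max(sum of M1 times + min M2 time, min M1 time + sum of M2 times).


LB1 = sum(M1 times) + min(M2 times) = 41 + 1 = 42
LB2 = min(M1 times) + sum(M2 times) = 2 + 44 = 46
Lower bound = max(LB1, LB2) = max(42, 46) = 46

46


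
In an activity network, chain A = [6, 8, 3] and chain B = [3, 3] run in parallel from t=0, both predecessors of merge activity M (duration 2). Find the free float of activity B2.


ES(B2) = sum of predecessors on chain B = 3
EF(B2) = ES + duration = 3 + 3 = 6
Successor of B2 is M. ES(M) = max(sum(A), sum(B)) = max(17, 6) = 17
Free float = ES(successor) - EF(current) = 17 - 6 = 11

11


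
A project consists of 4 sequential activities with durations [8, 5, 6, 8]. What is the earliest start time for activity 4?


Activity 4 starts after activities 1 through 3 complete.
Predecessor durations: [8, 5, 6]
ES = 8 + 5 + 6 = 19

19


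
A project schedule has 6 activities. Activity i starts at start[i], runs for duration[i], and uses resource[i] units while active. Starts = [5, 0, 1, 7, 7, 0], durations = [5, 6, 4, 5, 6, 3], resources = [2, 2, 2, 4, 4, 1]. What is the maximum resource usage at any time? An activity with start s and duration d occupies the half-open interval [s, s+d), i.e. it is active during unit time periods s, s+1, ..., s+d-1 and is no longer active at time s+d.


Each activity i is active on [start_i, start_i + duration_i).
Compute total resource usage per time slot:
  t=0: active resources = [2, 1], total = 3
  t=1: active resources = [2, 2, 1], total = 5
  t=2: active resources = [2, 2, 1], total = 5
  t=3: active resources = [2, 2], total = 4
  t=4: active resources = [2, 2], total = 4
  t=5: active resources = [2, 2], total = 4
  t=6: active resources = [2], total = 2
  t=7: active resources = [2, 4, 4], total = 10
  t=8: active resources = [2, 4, 4], total = 10
  t=9: active resources = [2, 4, 4], total = 10
  t=10: active resources = [4, 4], total = 8
  t=11: active resources = [4, 4], total = 8
  t=12: active resources = [4], total = 4
Peak resource demand = 10

10


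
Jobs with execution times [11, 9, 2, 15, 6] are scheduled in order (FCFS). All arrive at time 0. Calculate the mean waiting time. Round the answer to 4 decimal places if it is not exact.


FCFS order (as given): [11, 9, 2, 15, 6]
Waiting times:
  Job 1: wait = 0
  Job 2: wait = 11
  Job 3: wait = 20
  Job 4: wait = 22
  Job 5: wait = 37
Sum of waiting times = 90
Average waiting time = 90/5 = 18.0

18.0


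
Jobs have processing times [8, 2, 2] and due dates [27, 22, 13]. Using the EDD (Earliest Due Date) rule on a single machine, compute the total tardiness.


Sort by due date (EDD order): [(2, 13), (2, 22), (8, 27)]
Compute completion times and tardiness:
  Job 1: p=2, d=13, C=2, tardiness=max(0,2-13)=0
  Job 2: p=2, d=22, C=4, tardiness=max(0,4-22)=0
  Job 3: p=8, d=27, C=12, tardiness=max(0,12-27)=0
Total tardiness = 0

0


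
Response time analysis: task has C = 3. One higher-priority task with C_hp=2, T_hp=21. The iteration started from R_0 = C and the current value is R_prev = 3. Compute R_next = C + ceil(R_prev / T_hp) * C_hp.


R_next = C + ceil(R_prev / T_hp) * C_hp
ceil(3 / 21) = ceil(0.1429) = 1
Interference = 1 * 2 = 2
R_next = 3 + 2 = 5

5


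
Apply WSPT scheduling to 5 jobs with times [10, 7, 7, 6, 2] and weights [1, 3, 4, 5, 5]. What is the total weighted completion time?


Compute p/w ratios and sort ascending (WSPT): [(2, 5), (6, 5), (7, 4), (7, 3), (10, 1)]
Compute weighted completion times:
  Job (p=2,w=5): C=2, w*C=5*2=10
  Job (p=6,w=5): C=8, w*C=5*8=40
  Job (p=7,w=4): C=15, w*C=4*15=60
  Job (p=7,w=3): C=22, w*C=3*22=66
  Job (p=10,w=1): C=32, w*C=1*32=32
Total weighted completion time = 208

208


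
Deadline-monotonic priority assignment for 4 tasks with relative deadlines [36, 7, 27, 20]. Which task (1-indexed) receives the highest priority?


Sort tasks by relative deadline (ascending):
  Task 2: deadline = 7
  Task 4: deadline = 20
  Task 3: deadline = 27
  Task 1: deadline = 36
Priority order (highest first): [2, 4, 3, 1]
Highest priority task = 2

2


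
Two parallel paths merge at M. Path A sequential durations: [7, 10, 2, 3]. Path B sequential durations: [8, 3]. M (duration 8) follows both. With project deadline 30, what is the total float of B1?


Forward pass: ES(B1) = sum of predecessors on chain B = 0
EF = ES + duration = 0 + 8 = 8
Backward pass: LF(M) = deadline = 30; LS(M) = 30 - 8 = 22
LF(B1) = LS(M) - sum(successors on chain B) = 22 - 3 = 19
LS = LF - duration = 19 - 8 = 11
Total float = LS - ES = 11 - 0 = 11

11


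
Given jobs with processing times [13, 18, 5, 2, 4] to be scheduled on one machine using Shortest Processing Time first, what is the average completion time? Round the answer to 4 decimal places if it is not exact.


Sort jobs by processing time (SPT order): [2, 4, 5, 13, 18]
Compute completion times sequentially:
  Job 1: processing = 2, completes at 2
  Job 2: processing = 4, completes at 6
  Job 3: processing = 5, completes at 11
  Job 4: processing = 13, completes at 24
  Job 5: processing = 18, completes at 42
Sum of completion times = 85
Average completion time = 85/5 = 17.0

17.0


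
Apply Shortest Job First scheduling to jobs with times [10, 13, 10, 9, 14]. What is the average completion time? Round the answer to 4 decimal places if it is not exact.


SJF order (ascending): [9, 10, 10, 13, 14]
Completion times:
  Job 1: burst=9, C=9
  Job 2: burst=10, C=19
  Job 3: burst=10, C=29
  Job 4: burst=13, C=42
  Job 5: burst=14, C=56
Average completion = 155/5 = 31.0

31.0


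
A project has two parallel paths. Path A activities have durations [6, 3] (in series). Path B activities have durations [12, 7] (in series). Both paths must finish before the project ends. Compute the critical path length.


Path A total = 6 + 3 = 9
Path B total = 12 + 7 = 19
Critical path = longest path = max(9, 19) = 19

19


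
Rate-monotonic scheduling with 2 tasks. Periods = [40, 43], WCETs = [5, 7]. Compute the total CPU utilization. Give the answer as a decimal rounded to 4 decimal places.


Compute individual utilizations (exact fractions):
  Task 1: C/T = 5/40 = 1/8 (approx. 0.125)
  Task 2: C/T = 7/43 (approx. 0.1628)
Total utilization U = 1/8 + 7/43 = 99/344
Rounded to 4 decimal places: U = 0.2878
RM (Liu & Layland) bound for 2 tasks = 0.828427; compare with U = 99/344 (approx. 0.287791)
U <= bound, so schedulable by RM sufficient condition.

0.2878


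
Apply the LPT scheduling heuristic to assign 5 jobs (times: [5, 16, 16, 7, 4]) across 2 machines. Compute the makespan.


Sort jobs in decreasing order (LPT): [16, 16, 7, 5, 4]
Assign each job to the least loaded machine:
  Machine 1: jobs [16, 7], load = 23
  Machine 2: jobs [16, 5, 4], load = 25
Makespan = max load = 25

25


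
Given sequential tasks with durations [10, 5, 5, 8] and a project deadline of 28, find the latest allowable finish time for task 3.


LF(activity 3) = deadline - sum of successor durations
Successors: activities 4 through 4 with durations [8]
Sum of successor durations = 8
LF = 28 - 8 = 20

20


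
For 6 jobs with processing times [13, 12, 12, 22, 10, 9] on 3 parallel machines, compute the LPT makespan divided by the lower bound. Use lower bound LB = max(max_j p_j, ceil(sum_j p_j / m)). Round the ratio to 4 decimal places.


LPT order: [22, 13, 12, 12, 10, 9]
Machine loads after assignment: [31, 23, 24]
LPT makespan = 31
Lower bound = max(max_job, ceil(total/3)) = max(22, 26) = 26
Ratio = 31 / 26 = 1.1923

1.1923


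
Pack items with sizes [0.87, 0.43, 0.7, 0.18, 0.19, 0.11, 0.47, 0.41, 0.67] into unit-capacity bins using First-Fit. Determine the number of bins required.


Place items sequentially using First-Fit:
  Item 0.87 -> new Bin 1
  Item 0.43 -> new Bin 2
  Item 0.7 -> new Bin 3
  Item 0.18 -> Bin 2 (now 0.61)
  Item 0.19 -> Bin 2 (now 0.8)
  Item 0.11 -> Bin 1 (now 0.98)
  Item 0.47 -> new Bin 4
  Item 0.41 -> Bin 4 (now 0.88)
  Item 0.67 -> new Bin 5
Total bins used = 5

5


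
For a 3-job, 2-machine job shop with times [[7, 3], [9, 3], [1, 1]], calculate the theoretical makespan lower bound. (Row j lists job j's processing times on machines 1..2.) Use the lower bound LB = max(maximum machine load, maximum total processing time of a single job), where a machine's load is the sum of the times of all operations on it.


Machine loads:
  Machine 1: 7 + 9 + 1 = 17
  Machine 2: 3 + 3 + 1 = 7
Max machine load = 17
Job totals:
  Job 1: 10
  Job 2: 12
  Job 3: 2
Max job total = 12
Lower bound = max(17, 12) = 17

17


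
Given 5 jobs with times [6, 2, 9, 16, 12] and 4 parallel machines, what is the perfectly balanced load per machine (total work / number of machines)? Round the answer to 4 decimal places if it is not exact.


Total processing time = 6 + 2 + 9 + 16 + 12 = 45
Number of machines = 4
Ideal balanced load = 45 / 4 = 11.25

11.25


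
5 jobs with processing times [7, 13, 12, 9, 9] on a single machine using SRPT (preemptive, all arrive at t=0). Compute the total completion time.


Since all jobs arrive at t=0, SRPT equals SPT ordering.
SPT order: [7, 9, 9, 12, 13]
Completion times:
  Job 1: p=7, C=7
  Job 2: p=9, C=16
  Job 3: p=9, C=25
  Job 4: p=12, C=37
  Job 5: p=13, C=50
Total completion time = 7 + 16 + 25 + 37 + 50 = 135

135


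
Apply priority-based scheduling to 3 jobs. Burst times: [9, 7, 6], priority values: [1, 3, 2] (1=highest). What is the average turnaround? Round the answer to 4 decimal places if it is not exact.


Sort by priority (ascending = highest first):
Order: [(1, 9), (2, 6), (3, 7)]
Completion times:
  Priority 1, burst=9, C=9
  Priority 2, burst=6, C=15
  Priority 3, burst=7, C=22
Average turnaround = 46/3 = 15.3333

15.3333


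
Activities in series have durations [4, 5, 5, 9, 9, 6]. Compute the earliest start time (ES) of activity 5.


Activity 5 starts after activities 1 through 4 complete.
Predecessor durations: [4, 5, 5, 9]
ES = 4 + 5 + 5 + 9 = 23

23


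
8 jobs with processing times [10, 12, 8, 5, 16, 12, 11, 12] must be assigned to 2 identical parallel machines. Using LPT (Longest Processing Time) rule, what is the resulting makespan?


Sort jobs in decreasing order (LPT): [16, 12, 12, 12, 11, 10, 8, 5]
Assign each job to the least loaded machine:
  Machine 1: jobs [16, 12, 10, 5], load = 43
  Machine 2: jobs [12, 12, 11, 8], load = 43
Makespan = max load = 43

43
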